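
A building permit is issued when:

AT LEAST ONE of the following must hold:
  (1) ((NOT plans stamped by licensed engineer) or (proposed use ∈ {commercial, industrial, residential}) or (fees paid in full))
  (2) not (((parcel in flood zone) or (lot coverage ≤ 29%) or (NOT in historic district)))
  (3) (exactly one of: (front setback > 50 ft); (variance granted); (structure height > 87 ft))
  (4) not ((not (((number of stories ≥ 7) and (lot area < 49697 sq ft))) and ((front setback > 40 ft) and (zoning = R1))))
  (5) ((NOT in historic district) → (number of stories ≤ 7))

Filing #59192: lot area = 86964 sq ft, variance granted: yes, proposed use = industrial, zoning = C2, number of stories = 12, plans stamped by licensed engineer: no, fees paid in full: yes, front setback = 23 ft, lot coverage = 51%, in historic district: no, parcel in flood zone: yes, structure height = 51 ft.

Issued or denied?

Issued

Atomic conditions:
  NOT plans stamped by licensed engineer: no → true
  proposed use ∈ {commercial, industrial, residential}: industrial is in the set → true
  fees paid in full: yes → true
  parcel in flood zone: yes → true
  lot coverage ≤ 29%: 51 ≤ 29 is false
  NOT in historic district: no → true
  front setback > 50 ft: 23 > 50 is false
  variance granted: yes → true
  structure height > 87 ft: 51 > 87 is false
  number of stories ≥ 7: 12 ≥ 7 is true
  lot area < 49697 sq ft: 86964 < 49697 is false
  front setback > 40 ft: 23 > 40 is false
  zoning = R1: C2 == R1 is false
  number of stories ≤ 7: 12 ≤ 7 is false
Combine:
[1] true OR true OR true = true
[2.1] true OR false OR true = true
[2] NOT true = false
[3] exactly-one(false, true, false) = true
[4.1.1.1] true AND false = false
[4.1.1] NOT false = true
[4.1.2] false AND false = false
[4.1] true AND false = false
[4] NOT false = true
[5] true → false = false
[root] true OR false OR true OR true OR false = true
Overall: true → issued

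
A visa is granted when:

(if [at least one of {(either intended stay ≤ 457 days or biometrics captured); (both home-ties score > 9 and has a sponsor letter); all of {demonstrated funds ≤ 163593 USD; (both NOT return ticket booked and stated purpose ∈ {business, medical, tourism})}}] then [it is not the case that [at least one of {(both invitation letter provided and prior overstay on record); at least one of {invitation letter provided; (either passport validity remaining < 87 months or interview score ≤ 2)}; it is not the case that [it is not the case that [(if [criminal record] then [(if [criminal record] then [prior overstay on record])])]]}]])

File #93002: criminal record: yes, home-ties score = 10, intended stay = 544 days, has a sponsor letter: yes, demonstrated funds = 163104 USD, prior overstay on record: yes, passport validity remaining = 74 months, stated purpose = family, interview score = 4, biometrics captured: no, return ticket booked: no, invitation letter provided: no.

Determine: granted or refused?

Refused

Atomic conditions:
  intended stay ≤ 457 days: 544 ≤ 457 is false
  biometrics captured: no → false
  home-ties score > 9: 10 > 9 is true
  has a sponsor letter: yes → true
  demonstrated funds ≤ 163593 USD: 163104 ≤ 163593 is true
  NOT return ticket booked: no → true
  stated purpose ∈ {business, medical, tourism}: family is not in the set → false
  invitation letter provided: no → false
  prior overstay on record: yes → true
  passport validity remaining < 87 months: 74 < 87 is true
  interview score ≤ 2: 4 ≤ 2 is false
  criminal record: yes → true
Combine:
[1.1] false OR false = false
[1.2] true AND true = true
[1.3.2] true AND false = false
[1.3] true AND false = false
[1] false OR true OR false = true
[2.1.1] false AND true = false
[2.1.2.2] true OR false = true
[2.1.2] false OR true = true
[2.1.3.1.1.2] true → true = true
[2.1.3.1.1] true → true = true
[2.1.3.1] NOT true = false
[2.1.3] NOT false = true
[2.1] false OR true OR true = true
[2] NOT true = false
[root] true → false = false
Overall: false → refused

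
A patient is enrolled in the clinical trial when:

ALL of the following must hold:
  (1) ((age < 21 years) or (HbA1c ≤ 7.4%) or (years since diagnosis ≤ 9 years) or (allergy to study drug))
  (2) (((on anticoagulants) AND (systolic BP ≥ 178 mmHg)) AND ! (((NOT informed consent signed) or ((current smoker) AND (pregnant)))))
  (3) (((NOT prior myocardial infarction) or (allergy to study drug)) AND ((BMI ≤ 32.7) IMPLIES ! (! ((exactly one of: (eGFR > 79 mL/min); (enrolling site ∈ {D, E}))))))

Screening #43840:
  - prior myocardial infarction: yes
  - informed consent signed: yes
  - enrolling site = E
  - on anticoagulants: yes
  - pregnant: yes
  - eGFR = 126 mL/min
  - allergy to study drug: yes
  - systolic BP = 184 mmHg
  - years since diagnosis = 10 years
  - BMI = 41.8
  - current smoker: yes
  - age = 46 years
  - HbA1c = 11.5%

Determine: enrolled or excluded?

Atomic conditions:
  age < 21 years: 46 < 21 is false
  HbA1c ≤ 7.4%: 11.5 ≤ 7.4 is false
  years since diagnosis ≤ 9 years: 10 ≤ 9 is false
  allergy to study drug: yes → true
  on anticoagulants: yes → true
  systolic BP ≥ 178 mmHg: 184 ≥ 178 is true
  NOT informed consent signed: yes → false
  current smoker: yes → true
  pregnant: yes → true
  NOT prior myocardial infarction: yes → false
  BMI ≤ 32.7: 41.8 ≤ 32.7 is false
  eGFR > 79 mL/min: 126 > 79 is true
  enrolling site ∈ {D, E}: E is in the set → true
Combine:
[1] false OR false OR false OR true = true
[2.1] true AND true = true
[2.2.1.2] true AND true = true
[2.2.1] false OR true = true
[2.2] NOT true = false
[2] true AND false = false
[3.1] false OR true = true
[3.2.2.1.1] exactly-one(true, true) = false
[3.2.2.1] NOT false = true
[3.2.2] NOT true = false
[3.2] false → false (antecedent false ⇒ implication holds) = true
[3] true AND true = true
[root] true AND false AND true = false
Overall: false → excluded

Excluded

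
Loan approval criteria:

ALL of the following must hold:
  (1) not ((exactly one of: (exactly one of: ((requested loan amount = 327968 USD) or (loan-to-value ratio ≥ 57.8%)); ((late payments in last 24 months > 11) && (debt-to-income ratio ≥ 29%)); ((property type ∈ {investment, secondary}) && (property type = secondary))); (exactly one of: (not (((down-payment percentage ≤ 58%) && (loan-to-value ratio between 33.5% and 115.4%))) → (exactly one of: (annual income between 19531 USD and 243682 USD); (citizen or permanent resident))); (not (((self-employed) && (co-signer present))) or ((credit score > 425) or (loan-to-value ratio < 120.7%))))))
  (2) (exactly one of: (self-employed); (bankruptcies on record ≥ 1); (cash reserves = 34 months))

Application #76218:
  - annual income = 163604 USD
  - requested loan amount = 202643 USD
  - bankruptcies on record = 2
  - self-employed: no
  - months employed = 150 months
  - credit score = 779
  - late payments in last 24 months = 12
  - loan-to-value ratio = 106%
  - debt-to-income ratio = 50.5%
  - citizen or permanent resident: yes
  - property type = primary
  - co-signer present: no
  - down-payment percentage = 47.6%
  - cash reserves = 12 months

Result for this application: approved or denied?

Atomic conditions:
  requested loan amount = 327968 USD: 202643 == 327968 is false
  loan-to-value ratio ≥ 57.8%: 106 ≥ 57.8 is true
  late payments in last 24 months > 11: 12 > 11 is true
  debt-to-income ratio ≥ 29%: 50.5 ≥ 29 is true
  property type ∈ {investment, secondary}: primary is not in the set → false
  property type = secondary: primary == secondary is false
  down-payment percentage ≤ 58%: 47.6 ≤ 58 is true
  loan-to-value ratio between 33.5% and 115.4%: 106 in [33.5, 115.4] is true
  annual income between 19531 USD and 243682 USD: 163604 in [19531, 243682] is true
  citizen or permanent resident: yes → true
  self-employed: no → false
  co-signer present: no → false
  credit score > 425: 779 > 425 is true
  loan-to-value ratio < 120.7%: 106 < 120.7 is true
  bankruptcies on record ≥ 1: 2 ≥ 1 is true
  cash reserves = 34 months: 12 == 34 is false
Combine:
[1.1.1.1] false OR true = true
[1.1.1.2] true AND true = true
[1.1.1.3] false AND false = false
[1.1.1] exactly-one(true, true, false) = false
[1.1.2.1.1.1] true AND true = true
[1.1.2.1.1] NOT true = false
[1.1.2.1.2] exactly-one(true, true) = false
[1.1.2.1] false → false (antecedent false ⇒ implication holds) = true
[1.1.2.2.1.1] false AND false = false
[1.1.2.2.1] NOT false = true
[1.1.2.2.2] true OR true = true
[1.1.2.2] true OR true = true
[1.1.2] exactly-one(true, true) = false
[1.1] exactly-one(false, false) = false
[1] NOT false = true
[2] exactly-one(false, true, false) = true
[root] true AND true = true
Overall: true → approved

Approved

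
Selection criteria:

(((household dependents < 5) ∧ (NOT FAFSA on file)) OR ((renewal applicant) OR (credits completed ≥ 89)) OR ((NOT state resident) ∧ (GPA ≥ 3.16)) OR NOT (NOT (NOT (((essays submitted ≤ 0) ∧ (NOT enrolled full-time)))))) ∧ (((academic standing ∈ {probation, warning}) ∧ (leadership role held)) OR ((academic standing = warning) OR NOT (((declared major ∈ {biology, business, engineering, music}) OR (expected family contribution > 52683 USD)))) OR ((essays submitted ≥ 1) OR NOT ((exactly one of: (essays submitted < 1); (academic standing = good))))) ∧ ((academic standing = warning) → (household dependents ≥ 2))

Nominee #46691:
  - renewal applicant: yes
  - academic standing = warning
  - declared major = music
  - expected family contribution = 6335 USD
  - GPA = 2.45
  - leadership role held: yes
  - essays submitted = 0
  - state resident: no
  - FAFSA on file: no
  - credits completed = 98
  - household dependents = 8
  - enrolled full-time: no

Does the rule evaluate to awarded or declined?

Awarded

Atomic conditions:
  household dependents < 5: 8 < 5 is false
  NOT FAFSA on file: no → true
  renewal applicant: yes → true
  credits completed ≥ 89: 98 ≥ 89 is true
  NOT state resident: no → true
  GPA ≥ 3.16: 2.45 ≥ 3.16 is false
  essays submitted ≤ 0: 0 ≤ 0 is true
  NOT enrolled full-time: no → true
  academic standing ∈ {probation, warning}: warning is in the set → true
  leadership role held: yes → true
  academic standing = warning: warning == warning is true
  declared major ∈ {biology, business, engineering, music}: music is in the set → true
  expected family contribution > 52683 USD: 6335 > 52683 is false
  essays submitted ≥ 1: 0 ≥ 1 is false
  essays submitted < 1: 0 < 1 is true
  academic standing = good: warning == good is false
  household dependents ≥ 2: 8 ≥ 2 is true
Combine:
[1.1] false AND true = false
[1.2] true OR true = true
[1.3] true AND false = false
[1.4.1.1.1] true AND true = true
[1.4.1.1] NOT true = false
[1.4.1] NOT false = true
[1.4] NOT true = false
[1] false OR true OR false OR false = true
[2.1] true AND true = true
[2.2.2.1] true OR false = true
[2.2.2] NOT true = false
[2.2] true OR false = true
[2.3.2.1] exactly-one(true, false) = true
[2.3.2] NOT true = false
[2.3] false OR false = false
[2] true OR true OR false = true
[3] true → true = true
[root] true AND true AND true = true
Overall: true → awarded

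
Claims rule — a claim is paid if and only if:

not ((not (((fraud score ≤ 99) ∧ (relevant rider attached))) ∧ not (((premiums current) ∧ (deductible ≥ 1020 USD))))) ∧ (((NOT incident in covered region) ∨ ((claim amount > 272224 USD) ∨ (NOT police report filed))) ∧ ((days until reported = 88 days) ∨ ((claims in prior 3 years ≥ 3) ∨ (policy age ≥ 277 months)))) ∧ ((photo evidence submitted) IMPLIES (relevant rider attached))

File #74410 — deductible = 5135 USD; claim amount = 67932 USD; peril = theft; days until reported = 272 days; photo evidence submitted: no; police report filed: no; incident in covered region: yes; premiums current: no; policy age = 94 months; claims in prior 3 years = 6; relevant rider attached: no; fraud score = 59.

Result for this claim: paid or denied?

Atomic conditions:
  fraud score ≤ 99: 59 ≤ 99 is true
  relevant rider attached: no → false
  premiums current: no → false
  deductible ≥ 1020 USD: 5135 ≥ 1020 is true
  NOT incident in covered region: yes → false
  claim amount > 272224 USD: 67932 > 272224 is false
  NOT police report filed: no → true
  days until reported = 88 days: 272 == 88 is false
  claims in prior 3 years ≥ 3: 6 ≥ 3 is true
  policy age ≥ 277 months: 94 ≥ 277 is false
  photo evidence submitted: no → false
Combine:
[1.1.1.1] true AND false = false
[1.1.1] NOT false = true
[1.1.2.1] false AND true = false
[1.1.2] NOT false = true
[1.1] true AND true = true
[1] NOT true = false
[2.1.2] false OR true = true
[2.1] false OR true = true
[2.2.2] true OR false = true
[2.2] false OR true = true
[2] true AND true = true
[3] false → false (antecedent false ⇒ implication holds) = true
[root] false AND true AND true = false
Overall: false → denied

Denied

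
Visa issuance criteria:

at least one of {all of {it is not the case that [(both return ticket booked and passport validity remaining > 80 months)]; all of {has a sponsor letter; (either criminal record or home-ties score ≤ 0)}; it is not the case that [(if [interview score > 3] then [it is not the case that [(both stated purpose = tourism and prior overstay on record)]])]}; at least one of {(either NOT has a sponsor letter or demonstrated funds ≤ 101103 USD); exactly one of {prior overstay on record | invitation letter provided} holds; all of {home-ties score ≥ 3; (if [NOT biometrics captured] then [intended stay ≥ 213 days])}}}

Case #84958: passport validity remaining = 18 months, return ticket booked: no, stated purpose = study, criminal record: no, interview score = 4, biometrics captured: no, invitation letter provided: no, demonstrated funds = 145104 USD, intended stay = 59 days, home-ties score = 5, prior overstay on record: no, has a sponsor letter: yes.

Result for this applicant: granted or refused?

Refused

Atomic conditions:
  return ticket booked: no → false
  passport validity remaining > 80 months: 18 > 80 is false
  has a sponsor letter: yes → true
  criminal record: no → false
  home-ties score ≤ 0: 5 ≤ 0 is false
  interview score > 3: 4 > 3 is true
  stated purpose = tourism: study == tourism is false
  prior overstay on record: no → false
  NOT has a sponsor letter: yes → false
  demonstrated funds ≤ 101103 USD: 145104 ≤ 101103 is false
  invitation letter provided: no → false
  home-ties score ≥ 3: 5 ≥ 3 is true
  NOT biometrics captured: no → true
  intended stay ≥ 213 days: 59 ≥ 213 is false
Combine:
[1.1.1] false AND false = false
[1.1] NOT false = true
[1.2.2] false OR false = false
[1.2] true AND false = false
[1.3.1.2.1] false AND false = false
[1.3.1.2] NOT false = true
[1.3.1] true → true = true
[1.3] NOT true = false
[1] true AND false AND false = false
[2.1] false OR false = false
[2.2] exactly-one(false, false) = false
[2.3.2] true → false = false
[2.3] true AND false = false
[2] false OR false OR false = false
[root] false OR false = false
Overall: false → refused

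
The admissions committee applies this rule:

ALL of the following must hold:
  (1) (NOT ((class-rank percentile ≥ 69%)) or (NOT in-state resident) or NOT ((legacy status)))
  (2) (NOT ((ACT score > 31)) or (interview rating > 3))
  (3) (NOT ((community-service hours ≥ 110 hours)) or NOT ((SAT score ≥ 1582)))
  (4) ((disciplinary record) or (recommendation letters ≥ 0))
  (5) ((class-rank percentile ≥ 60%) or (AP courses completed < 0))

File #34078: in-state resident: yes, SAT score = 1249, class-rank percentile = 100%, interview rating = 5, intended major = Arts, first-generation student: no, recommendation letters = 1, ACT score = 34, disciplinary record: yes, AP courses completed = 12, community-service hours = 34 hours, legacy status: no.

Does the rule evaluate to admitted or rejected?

Atomic conditions:
  class-rank percentile ≥ 69%: 100 ≥ 69 is true
  NOT in-state resident: yes → false
  legacy status: no → false
  ACT score > 31: 34 > 31 is true
  interview rating > 3: 5 > 3 is true
  community-service hours ≥ 110 hours: 34 ≥ 110 is false
  SAT score ≥ 1582: 1249 ≥ 1582 is false
  disciplinary record: yes → true
  recommendation letters ≥ 0: 1 ≥ 0 is true
  class-rank percentile ≥ 60%: 100 ≥ 60 is true
  AP courses completed < 0: 12 < 0 is false
Combine:
[1.1] NOT true = false
[1.3] NOT false = true
[1] false OR false OR true = true
[2.1] NOT true = false
[2] false OR true = true
[3.1] NOT false = true
[3.2] NOT false = true
[3] true OR true = true
[4] true OR true = true
[5] true OR false = true
[root] true AND true AND true AND true AND true = true
Overall: true → admitted

Admitted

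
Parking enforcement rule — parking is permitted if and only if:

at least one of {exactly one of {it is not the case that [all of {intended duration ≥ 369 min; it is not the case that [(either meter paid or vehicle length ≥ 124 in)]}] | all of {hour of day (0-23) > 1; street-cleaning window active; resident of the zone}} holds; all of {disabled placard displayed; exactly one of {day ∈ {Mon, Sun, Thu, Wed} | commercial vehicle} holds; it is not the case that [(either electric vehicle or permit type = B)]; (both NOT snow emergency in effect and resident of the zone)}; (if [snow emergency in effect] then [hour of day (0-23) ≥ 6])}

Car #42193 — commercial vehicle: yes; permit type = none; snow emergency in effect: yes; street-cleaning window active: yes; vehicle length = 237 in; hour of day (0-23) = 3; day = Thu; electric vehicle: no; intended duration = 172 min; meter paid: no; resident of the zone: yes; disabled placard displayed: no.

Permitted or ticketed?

Atomic conditions:
  intended duration ≥ 369 min: 172 ≥ 369 is false
  meter paid: no → false
  vehicle length ≥ 124 in: 237 ≥ 124 is true
  hour of day (0-23) > 1: 3 > 1 is true
  street-cleaning window active: yes → true
  resident of the zone: yes → true
  disabled placard displayed: no → false
  day ∈ {Mon, Sun, Thu, Wed}: Thu is in the set → true
  commercial vehicle: yes → true
  electric vehicle: no → false
  permit type = B: none == B is false
  NOT snow emergency in effect: yes → false
  snow emergency in effect: yes → true
  hour of day (0-23) ≥ 6: 3 ≥ 6 is false
Combine:
[1.1.1.2.1] false OR true = true
[1.1.1.2] NOT true = false
[1.1.1] false AND false = false
[1.1] NOT false = true
[1.2] true AND true AND true = true
[1] exactly-one(true, true) = false
[2.2] exactly-one(true, true) = false
[2.3.1] false OR false = false
[2.3] NOT false = true
[2.4] false AND true = false
[2] false AND false AND true AND false = false
[3] true → false = false
[root] false OR false OR false = false
Overall: false → ticketed

Ticketed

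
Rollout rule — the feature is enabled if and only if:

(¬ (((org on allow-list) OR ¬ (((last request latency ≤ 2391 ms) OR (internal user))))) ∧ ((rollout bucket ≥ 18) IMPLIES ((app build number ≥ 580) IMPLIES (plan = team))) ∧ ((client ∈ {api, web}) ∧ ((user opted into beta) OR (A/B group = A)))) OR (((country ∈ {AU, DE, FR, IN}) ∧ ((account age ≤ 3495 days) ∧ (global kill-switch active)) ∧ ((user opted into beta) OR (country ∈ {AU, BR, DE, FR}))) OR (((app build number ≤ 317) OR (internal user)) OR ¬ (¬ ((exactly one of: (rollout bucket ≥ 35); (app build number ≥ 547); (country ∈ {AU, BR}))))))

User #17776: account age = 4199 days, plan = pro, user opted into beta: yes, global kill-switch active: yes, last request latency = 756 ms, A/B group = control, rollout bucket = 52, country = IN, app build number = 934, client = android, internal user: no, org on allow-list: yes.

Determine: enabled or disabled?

Atomic conditions:
  org on allow-list: yes → true
  last request latency ≤ 2391 ms: 756 ≤ 2391 is true
  internal user: no → false
  rollout bucket ≥ 18: 52 ≥ 18 is true
  app build number ≥ 580: 934 ≥ 580 is true
  plan = team: pro == team is false
  client ∈ {api, web}: android is not in the set → false
  user opted into beta: yes → true
  A/B group = A: control == A is false
  country ∈ {AU, DE, FR, IN}: IN is in the set → true
  account age ≤ 3495 days: 4199 ≤ 3495 is false
  global kill-switch active: yes → true
  country ∈ {AU, BR, DE, FR}: IN is not in the set → false
  app build number ≤ 317: 934 ≤ 317 is false
  rollout bucket ≥ 35: 52 ≥ 35 is true
  app build number ≥ 547: 934 ≥ 547 is true
  country ∈ {AU, BR}: IN is not in the set → false
Combine:
[1.1.1.2.1] true OR false = true
[1.1.1.2] NOT true = false
[1.1.1] true OR false = true
[1.1] NOT true = false
[1.2.2] true → false = false
[1.2] true → false = false
[1.3.2] true OR false = true
[1.3] false AND true = false
[1] false AND false AND false = false
[2.1.2] false AND true = false
[2.1.3] true OR false = true
[2.1] true AND false AND true = false
[2.2.1] false OR false = false
[2.2.2.1.1] exactly-one(true, true, false) = false
[2.2.2.1] NOT false = true
[2.2.2] NOT true = false
[2.2] false OR false = false
[2] false OR false = false
[root] false OR false = false
Overall: false → disabled

Disabled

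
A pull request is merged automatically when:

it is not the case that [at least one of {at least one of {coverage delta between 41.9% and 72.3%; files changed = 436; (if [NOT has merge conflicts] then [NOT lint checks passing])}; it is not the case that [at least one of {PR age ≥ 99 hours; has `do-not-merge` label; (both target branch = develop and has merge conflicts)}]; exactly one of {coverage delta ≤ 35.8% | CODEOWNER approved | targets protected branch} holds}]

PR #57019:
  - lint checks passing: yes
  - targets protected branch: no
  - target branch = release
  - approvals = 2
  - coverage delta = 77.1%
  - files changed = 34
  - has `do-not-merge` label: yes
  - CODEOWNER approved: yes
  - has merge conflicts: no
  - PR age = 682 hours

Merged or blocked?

Atomic conditions:
  coverage delta between 41.9% and 72.3%: 77.1 in [41.9, 72.3] is false
  files changed = 436: 34 == 436 is false
  NOT has merge conflicts: no → true
  NOT lint checks passing: yes → false
  PR age ≥ 99 hours: 682 ≥ 99 is true
  has `do-not-merge` label: yes → true
  target branch = develop: release == develop is false
  has merge conflicts: no → false
  coverage delta ≤ 35.8%: 77.1 ≤ 35.8 is false
  CODEOWNER approved: yes → true
  targets protected branch: no → false
Combine:
[1.1.3] true → false = false
[1.1] false OR false OR false = false
[1.2.1.3] false AND false = false
[1.2.1] true OR true OR false = true
[1.2] NOT true = false
[1.3] exactly-one(false, true, false) = true
[1] false OR false OR true = true
[root] NOT true = false
Overall: false → blocked

Blocked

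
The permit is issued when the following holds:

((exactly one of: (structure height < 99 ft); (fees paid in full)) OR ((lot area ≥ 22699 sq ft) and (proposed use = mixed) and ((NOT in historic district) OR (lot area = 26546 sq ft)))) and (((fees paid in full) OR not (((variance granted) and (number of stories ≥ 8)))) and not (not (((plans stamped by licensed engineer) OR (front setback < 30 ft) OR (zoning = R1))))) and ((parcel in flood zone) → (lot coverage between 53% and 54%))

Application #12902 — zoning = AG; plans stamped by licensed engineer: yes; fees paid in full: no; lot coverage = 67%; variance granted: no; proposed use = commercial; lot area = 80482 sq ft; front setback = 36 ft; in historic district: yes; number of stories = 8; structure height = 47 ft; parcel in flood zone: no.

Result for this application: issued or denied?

Atomic conditions:
  structure height < 99 ft: 47 < 99 is true
  fees paid in full: no → false
  lot area ≥ 22699 sq ft: 80482 ≥ 22699 is true
  proposed use = mixed: commercial == mixed is false
  NOT in historic district: yes → false
  lot area = 26546 sq ft: 80482 == 26546 is false
  variance granted: no → false
  number of stories ≥ 8: 8 ≥ 8 is true
  plans stamped by licensed engineer: yes → true
  front setback < 30 ft: 36 < 30 is false
  zoning = R1: AG == R1 is false
  parcel in flood zone: no → false
  lot coverage between 53% and 54%: 67 in [53, 54] is false
Combine:
[1.1] exactly-one(true, false) = true
[1.2.3] false OR false = false
[1.2] true AND false AND false = false
[1] true OR false = true
[2.1.2.1] false AND true = false
[2.1.2] NOT false = true
[2.1] false OR true = true
[2.2.1.1] true OR false OR false = true
[2.2.1] NOT true = false
[2.2] NOT false = true
[2] true AND true = true
[3] false → false (antecedent false ⇒ implication holds) = true
[root] true AND true AND true = true
Overall: true → issued

Issued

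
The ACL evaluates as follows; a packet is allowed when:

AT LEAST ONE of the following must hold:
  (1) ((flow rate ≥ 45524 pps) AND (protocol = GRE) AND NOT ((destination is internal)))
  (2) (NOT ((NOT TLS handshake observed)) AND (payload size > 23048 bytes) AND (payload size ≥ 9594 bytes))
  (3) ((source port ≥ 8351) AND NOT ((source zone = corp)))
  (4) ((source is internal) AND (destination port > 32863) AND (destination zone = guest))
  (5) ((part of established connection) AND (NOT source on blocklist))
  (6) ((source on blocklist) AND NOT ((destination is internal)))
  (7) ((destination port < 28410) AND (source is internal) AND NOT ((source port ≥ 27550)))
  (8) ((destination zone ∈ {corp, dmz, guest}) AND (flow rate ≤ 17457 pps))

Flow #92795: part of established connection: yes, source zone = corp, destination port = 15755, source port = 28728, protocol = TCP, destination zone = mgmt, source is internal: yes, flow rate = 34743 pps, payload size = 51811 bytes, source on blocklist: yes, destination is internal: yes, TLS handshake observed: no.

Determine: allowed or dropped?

Atomic conditions:
  flow rate ≥ 45524 pps: 34743 ≥ 45524 is false
  protocol = GRE: TCP == GRE is false
  destination is internal: yes → true
  NOT TLS handshake observed: no → true
  payload size > 23048 bytes: 51811 > 23048 is true
  payload size ≥ 9594 bytes: 51811 ≥ 9594 is true
  source port ≥ 8351: 28728 ≥ 8351 is true
  source zone = corp: corp == corp is true
  source is internal: yes → true
  destination port > 32863: 15755 > 32863 is false
  destination zone = guest: mgmt == guest is false
  part of established connection: yes → true
  NOT source on blocklist: yes → false
  source on blocklist: yes → true
  destination port < 28410: 15755 < 28410 is true
  source port ≥ 27550: 28728 ≥ 27550 is true
  destination zone ∈ {corp, dmz, guest}: mgmt is not in the set → false
  flow rate ≤ 17457 pps: 34743 ≤ 17457 is false
Combine:
[1.3] NOT true = false
[1] false AND false AND false = false
[2.1] NOT true = false
[2] false AND true AND true = false
[3.2] NOT true = false
[3] true AND false = false
[4] true AND false AND false = false
[5] true AND false = false
[6.2] NOT true = false
[6] true AND false = false
[7.3] NOT true = false
[7] true AND true AND false = false
[8] false AND false = false
[root] false OR false OR false OR false OR false OR false OR false OR false = false
Overall: false → dropped

Dropped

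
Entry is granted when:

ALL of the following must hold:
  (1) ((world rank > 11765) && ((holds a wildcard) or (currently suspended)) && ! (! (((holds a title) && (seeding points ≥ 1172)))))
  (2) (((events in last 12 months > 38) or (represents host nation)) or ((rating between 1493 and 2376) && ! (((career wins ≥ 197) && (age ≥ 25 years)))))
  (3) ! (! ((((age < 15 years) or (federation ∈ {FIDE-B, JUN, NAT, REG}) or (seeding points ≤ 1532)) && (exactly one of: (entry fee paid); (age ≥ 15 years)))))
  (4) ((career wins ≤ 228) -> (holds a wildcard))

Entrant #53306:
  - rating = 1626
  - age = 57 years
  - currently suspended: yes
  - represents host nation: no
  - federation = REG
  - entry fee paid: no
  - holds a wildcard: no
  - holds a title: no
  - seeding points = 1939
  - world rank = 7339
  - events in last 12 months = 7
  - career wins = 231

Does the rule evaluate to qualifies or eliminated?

Atomic conditions:
  world rank > 11765: 7339 > 11765 is false
  holds a wildcard: no → false
  currently suspended: yes → true
  holds a title: no → false
  seeding points ≥ 1172: 1939 ≥ 1172 is true
  events in last 12 months > 38: 7 > 38 is false
  represents host nation: no → false
  rating between 1493 and 2376: 1626 in [1493, 2376] is true
  career wins ≥ 197: 231 ≥ 197 is true
  age ≥ 25 years: 57 ≥ 25 is true
  age < 15 years: 57 < 15 is false
  federation ∈ {FIDE-B, JUN, NAT, REG}: REG is in the set → true
  seeding points ≤ 1532: 1939 ≤ 1532 is false
  entry fee paid: no → false
  age ≥ 15 years: 57 ≥ 15 is true
  career wins ≤ 228: 231 ≤ 228 is false
Combine:
[1.2] false OR true = true
[1.3.1.1] false AND true = false
[1.3.1] NOT false = true
[1.3] NOT true = false
[1] false AND true AND false = false
[2.1] false OR false = false
[2.2.2.1] true AND true = true
[2.2.2] NOT true = false
[2.2] true AND false = false
[2] false OR false = false
[3.1.1.1] false OR true OR false = true
[3.1.1.2] exactly-one(false, true) = true
[3.1.1] true AND true = true
[3.1] NOT true = false
[3] NOT false = true
[4] false → false (antecedent false ⇒ implication holds) = true
[root] false AND false AND true AND true = false
Overall: false → eliminated

Eliminated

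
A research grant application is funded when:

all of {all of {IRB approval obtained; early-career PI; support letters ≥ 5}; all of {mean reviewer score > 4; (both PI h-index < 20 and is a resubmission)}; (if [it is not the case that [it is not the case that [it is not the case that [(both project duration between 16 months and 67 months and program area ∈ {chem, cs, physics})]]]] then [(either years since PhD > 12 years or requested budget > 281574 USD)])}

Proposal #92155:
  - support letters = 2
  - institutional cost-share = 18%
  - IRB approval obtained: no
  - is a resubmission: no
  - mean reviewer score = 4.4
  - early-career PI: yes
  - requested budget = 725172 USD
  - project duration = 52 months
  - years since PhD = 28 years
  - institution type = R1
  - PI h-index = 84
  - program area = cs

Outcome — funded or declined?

Declined

Atomic conditions:
  IRB approval obtained: no → false
  early-career PI: yes → true
  support letters ≥ 5: 2 ≥ 5 is false
  mean reviewer score > 4: 4.4 > 4 is true
  PI h-index < 20: 84 < 20 is false
  is a resubmission: no → false
  project duration between 16 months and 67 months: 52 in [16, 67] is true
  program area ∈ {chem, cs, physics}: cs is in the set → true
  years since PhD > 12 years: 28 > 12 is true
  requested budget > 281574 USD: 725172 > 281574 is true
Combine:
[1] false AND true AND false = false
[2.2] false AND false = false
[2] true AND false = false
[3.1.1.1.1] true AND true = true
[3.1.1.1] NOT true = false
[3.1.1] NOT false = true
[3.1] NOT true = false
[3.2] true OR true = true
[3] false → true (antecedent false ⇒ implication holds) = true
[root] false AND false AND true = false
Overall: false → declined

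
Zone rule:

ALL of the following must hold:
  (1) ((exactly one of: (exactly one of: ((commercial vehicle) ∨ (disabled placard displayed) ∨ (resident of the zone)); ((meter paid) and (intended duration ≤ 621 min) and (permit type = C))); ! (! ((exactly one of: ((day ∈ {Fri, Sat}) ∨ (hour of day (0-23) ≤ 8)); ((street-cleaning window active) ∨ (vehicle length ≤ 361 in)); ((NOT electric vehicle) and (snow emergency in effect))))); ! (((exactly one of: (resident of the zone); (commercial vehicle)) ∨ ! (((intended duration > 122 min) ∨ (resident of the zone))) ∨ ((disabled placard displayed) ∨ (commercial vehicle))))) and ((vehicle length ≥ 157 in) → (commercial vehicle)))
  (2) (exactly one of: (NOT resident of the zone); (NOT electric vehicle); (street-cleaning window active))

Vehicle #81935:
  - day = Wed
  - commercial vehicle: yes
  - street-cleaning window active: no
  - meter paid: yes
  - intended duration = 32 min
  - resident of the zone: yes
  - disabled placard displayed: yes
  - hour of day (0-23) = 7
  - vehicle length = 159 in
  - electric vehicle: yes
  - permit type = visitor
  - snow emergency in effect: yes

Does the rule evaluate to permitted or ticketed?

Ticketed

Atomic conditions:
  commercial vehicle: yes → true
  disabled placard displayed: yes → true
  resident of the zone: yes → true
  meter paid: yes → true
  intended duration ≤ 621 min: 32 ≤ 621 is true
  permit type = C: visitor == C is false
  day ∈ {Fri, Sat}: Wed is not in the set → false
  hour of day (0-23) ≤ 8: 7 ≤ 8 is true
  street-cleaning window active: no → false
  vehicle length ≤ 361 in: 159 ≤ 361 is true
  NOT electric vehicle: yes → false
  snow emergency in effect: yes → true
  intended duration > 122 min: 32 > 122 is false
  vehicle length ≥ 157 in: 159 ≥ 157 is true
  NOT resident of the zone: yes → false
Combine:
[1.1.1.1] true OR true OR true = true
[1.1.1.2] true AND true AND false = false
[1.1.1] exactly-one(true, false) = true
[1.1.2.1.1.1] false OR true = true
[1.1.2.1.1.2] false OR true = true
[1.1.2.1.1.3] false AND true = false
[1.1.2.1.1] exactly-one(true, true, false) = false
[1.1.2.1] NOT false = true
[1.1.2] NOT true = false
[1.1.3.1.1] exactly-one(true, true) = false
[1.1.3.1.2.1] false OR true = true
[1.1.3.1.2] NOT true = false
[1.1.3.1.3] true OR true = true
[1.1.3.1] false OR false OR true = true
[1.1.3] NOT true = false
[1.1] exactly-one(true, false, false) = true
[1.2] true → true = true
[1] true AND true = true
[2] exactly-one(false, false, false) = false
[root] true AND false = false
Overall: false → ticketed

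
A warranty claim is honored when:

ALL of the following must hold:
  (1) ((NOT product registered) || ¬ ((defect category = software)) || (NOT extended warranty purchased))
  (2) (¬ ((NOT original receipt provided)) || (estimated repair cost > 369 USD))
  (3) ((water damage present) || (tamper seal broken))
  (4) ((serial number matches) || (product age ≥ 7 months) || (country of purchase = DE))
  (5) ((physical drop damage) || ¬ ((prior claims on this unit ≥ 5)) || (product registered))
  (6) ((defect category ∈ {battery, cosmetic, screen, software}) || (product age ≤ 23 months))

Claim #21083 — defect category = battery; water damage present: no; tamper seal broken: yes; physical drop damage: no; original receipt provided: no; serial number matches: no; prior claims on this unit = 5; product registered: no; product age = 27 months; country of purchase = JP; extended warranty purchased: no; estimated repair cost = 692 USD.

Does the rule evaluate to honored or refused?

Refused

Atomic conditions:
  NOT product registered: no → true
  defect category = software: battery == software is false
  NOT extended warranty purchased: no → true
  NOT original receipt provided: no → true
  estimated repair cost > 369 USD: 692 > 369 is true
  water damage present: no → false
  tamper seal broken: yes → true
  serial number matches: no → false
  product age ≥ 7 months: 27 ≥ 7 is true
  country of purchase = DE: JP == DE is false
  physical drop damage: no → false
  prior claims on this unit ≥ 5: 5 ≥ 5 is true
  product registered: no → false
  defect category ∈ {battery, cosmetic, screen, software}: battery is in the set → true
  product age ≤ 23 months: 27 ≤ 23 is false
Combine:
[1.2] NOT false = true
[1] true OR true OR true = true
[2.1] NOT true = false
[2] false OR true = true
[3] false OR true = true
[4] false OR true OR false = true
[5.2] NOT true = false
[5] false OR false OR false = false
[6] true OR false = true
[root] true AND true AND true AND true AND false AND true = false
Overall: false → refused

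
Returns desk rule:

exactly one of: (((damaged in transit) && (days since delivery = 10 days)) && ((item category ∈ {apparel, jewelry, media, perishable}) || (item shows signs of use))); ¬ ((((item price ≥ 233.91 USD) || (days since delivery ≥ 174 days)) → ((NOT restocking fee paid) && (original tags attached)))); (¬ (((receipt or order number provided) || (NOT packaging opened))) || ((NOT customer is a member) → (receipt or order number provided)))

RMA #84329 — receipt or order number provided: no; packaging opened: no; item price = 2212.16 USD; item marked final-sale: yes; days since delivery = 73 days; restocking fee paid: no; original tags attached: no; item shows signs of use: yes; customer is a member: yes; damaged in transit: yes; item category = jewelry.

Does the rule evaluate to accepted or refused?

Refused

Atomic conditions:
  damaged in transit: yes → true
  days since delivery = 10 days: 73 == 10 is false
  item category ∈ {apparel, jewelry, media, perishable}: jewelry is in the set → true
  item shows signs of use: yes → true
  item price ≥ 233.91 USD: 2212.16 ≥ 233.91 is true
  days since delivery ≥ 174 days: 73 ≥ 174 is false
  NOT restocking fee paid: no → true
  original tags attached: no → false
  receipt or order number provided: no → false
  NOT packaging opened: no → true
  NOT customer is a member: yes → false
Combine:
[1.1] true AND false = false
[1.2] true OR true = true
[1] false AND true = false
[2.1.1] true OR false = true
[2.1.2] true AND false = false
[2.1] true → false = false
[2] NOT false = true
[3.1.1] false OR true = true
[3.1] NOT true = false
[3.2] false → false (antecedent false ⇒ implication holds) = true
[3] false OR true = true
[root] exactly-one(false, true, true) = false
Overall: false → refused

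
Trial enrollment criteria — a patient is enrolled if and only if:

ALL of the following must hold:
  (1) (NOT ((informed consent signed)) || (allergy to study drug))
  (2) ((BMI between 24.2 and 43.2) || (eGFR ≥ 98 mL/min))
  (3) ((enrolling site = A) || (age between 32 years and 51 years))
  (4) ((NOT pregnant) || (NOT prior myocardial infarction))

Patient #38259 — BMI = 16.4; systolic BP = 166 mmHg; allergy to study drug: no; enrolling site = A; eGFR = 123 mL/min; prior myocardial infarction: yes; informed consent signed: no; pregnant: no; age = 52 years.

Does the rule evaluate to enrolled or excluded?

Atomic conditions:
  informed consent signed: no → false
  allergy to study drug: no → false
  BMI between 24.2 and 43.2: 16.4 in [24.2, 43.2] is false
  eGFR ≥ 98 mL/min: 123 ≥ 98 is true
  enrolling site = A: A == A is true
  age between 32 years and 51 years: 52 in [32, 51] is false
  NOT pregnant: no → true
  NOT prior myocardial infarction: yes → false
Combine:
[1.1] NOT false = true
[1] true OR false = true
[2] false OR true = true
[3] true OR false = true
[4] true OR false = true
[root] true AND true AND true AND true = true
Overall: true → enrolled

Enrolled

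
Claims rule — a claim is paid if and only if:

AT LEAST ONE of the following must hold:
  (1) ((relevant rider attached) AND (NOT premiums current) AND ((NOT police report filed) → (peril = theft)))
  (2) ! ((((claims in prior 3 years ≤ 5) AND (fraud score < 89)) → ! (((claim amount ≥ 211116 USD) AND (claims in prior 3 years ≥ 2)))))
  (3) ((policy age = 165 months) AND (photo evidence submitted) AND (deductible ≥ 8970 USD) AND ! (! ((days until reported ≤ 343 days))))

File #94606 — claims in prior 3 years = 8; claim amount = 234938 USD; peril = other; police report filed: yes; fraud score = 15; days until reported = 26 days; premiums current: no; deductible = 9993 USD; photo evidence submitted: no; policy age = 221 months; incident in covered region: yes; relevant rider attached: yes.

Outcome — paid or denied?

Atomic conditions:
  relevant rider attached: yes → true
  NOT premiums current: no → true
  NOT police report filed: yes → false
  peril = theft: other == theft is false
  claims in prior 3 years ≤ 5: 8 ≤ 5 is false
  fraud score < 89: 15 < 89 is true
  claim amount ≥ 211116 USD: 234938 ≥ 211116 is true
  claims in prior 3 years ≥ 2: 8 ≥ 2 is true
  policy age = 165 months: 221 == 165 is false
  photo evidence submitted: no → false
  deductible ≥ 8970 USD: 9993 ≥ 8970 is true
  days until reported ≤ 343 days: 26 ≤ 343 is true
Combine:
[1.3] false → false (antecedent false ⇒ implication holds) = true
[1] true AND true AND true = true
[2.1.1] false AND true = false
[2.1.2.1] true AND true = true
[2.1.2] NOT true = false
[2.1] false → false (antecedent false ⇒ implication holds) = true
[2] NOT true = false
[3.4.1] NOT true = false
[3.4] NOT false = true
[3] false AND false AND true AND true = false
[root] true OR false OR false = true
Overall: true → paid

Paid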